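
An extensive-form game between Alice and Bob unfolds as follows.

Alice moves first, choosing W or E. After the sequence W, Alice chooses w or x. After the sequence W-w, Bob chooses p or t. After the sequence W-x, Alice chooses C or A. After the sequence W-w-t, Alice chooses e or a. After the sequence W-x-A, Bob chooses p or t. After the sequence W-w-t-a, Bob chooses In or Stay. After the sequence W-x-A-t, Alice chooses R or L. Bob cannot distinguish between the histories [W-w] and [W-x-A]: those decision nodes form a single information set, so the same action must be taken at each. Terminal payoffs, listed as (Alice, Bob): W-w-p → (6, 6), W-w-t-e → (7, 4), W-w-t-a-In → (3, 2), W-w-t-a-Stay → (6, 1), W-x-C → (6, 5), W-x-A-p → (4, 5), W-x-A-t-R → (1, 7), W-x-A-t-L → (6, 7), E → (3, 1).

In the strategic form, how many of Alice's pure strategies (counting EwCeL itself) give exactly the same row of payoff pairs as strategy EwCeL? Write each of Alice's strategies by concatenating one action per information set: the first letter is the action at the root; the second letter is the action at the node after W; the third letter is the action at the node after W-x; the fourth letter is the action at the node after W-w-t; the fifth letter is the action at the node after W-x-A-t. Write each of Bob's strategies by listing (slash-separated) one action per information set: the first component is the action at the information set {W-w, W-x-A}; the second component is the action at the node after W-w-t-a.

16

Row for EwCeL (columns p/In, p/Stay, t/In, t/Stay): (3,1) (3,1) (3,1) (3,1).
Under EwCeL, Alice's choice at the node after W and at the node after W-x and at the node after W-w-t and at the node after W-x-A-t can never be reached regardless of what Bob does, so varying those choices leaves every outcome unchanged.
Holding the reachable choices fixed and varying the unreachable ones freely already gives 2 × 2 × 2 × 2 = 16 equivalent strategies.
No other strategy reproduces this row, so those 16 are the full class: EwCeR, EwCeL, EwCaR, EwCaL, EwAeR, EwAeL, EwAaR, EwAaL, ExCeR, ExCeL, ExCaR, ExCaL, ExAeR, ExAeL, ExAaR, ExAaL.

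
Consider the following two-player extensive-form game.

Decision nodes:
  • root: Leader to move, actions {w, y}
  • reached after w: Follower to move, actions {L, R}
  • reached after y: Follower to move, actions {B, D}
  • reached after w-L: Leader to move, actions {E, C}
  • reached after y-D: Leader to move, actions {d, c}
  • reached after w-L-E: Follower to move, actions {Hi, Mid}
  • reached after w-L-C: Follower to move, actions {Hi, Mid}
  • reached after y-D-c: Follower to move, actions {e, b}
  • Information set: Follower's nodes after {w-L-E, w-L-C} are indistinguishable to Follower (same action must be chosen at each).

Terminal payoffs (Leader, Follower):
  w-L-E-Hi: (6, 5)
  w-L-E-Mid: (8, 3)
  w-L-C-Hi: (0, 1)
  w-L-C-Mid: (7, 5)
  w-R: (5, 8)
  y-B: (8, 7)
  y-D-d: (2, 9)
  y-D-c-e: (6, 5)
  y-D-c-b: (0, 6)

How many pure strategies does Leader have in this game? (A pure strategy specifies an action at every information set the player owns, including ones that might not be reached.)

Leader owns the root with actions {w, y} — two choices.
Leader owns the node after w-L with actions {E, C} — two choices.
Leader owns the node after y-D with actions {d, c} — two choices.
A pure strategy fixes one action at each information set independently, so the count is the product 2 × 2 × 2 = 8.

8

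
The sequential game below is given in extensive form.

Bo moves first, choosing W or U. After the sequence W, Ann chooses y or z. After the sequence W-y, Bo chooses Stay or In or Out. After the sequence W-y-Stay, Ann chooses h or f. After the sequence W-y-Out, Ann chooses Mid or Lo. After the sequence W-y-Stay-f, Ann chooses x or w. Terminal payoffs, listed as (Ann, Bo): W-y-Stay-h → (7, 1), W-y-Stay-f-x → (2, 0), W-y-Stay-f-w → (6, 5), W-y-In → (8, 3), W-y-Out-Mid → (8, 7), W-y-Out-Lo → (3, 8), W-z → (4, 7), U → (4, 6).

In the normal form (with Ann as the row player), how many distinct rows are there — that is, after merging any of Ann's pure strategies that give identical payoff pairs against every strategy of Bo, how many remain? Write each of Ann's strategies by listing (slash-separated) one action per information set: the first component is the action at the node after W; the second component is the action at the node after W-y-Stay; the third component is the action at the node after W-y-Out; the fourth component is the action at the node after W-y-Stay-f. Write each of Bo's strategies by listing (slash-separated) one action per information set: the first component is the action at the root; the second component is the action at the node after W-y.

Ann has 16 pure strategies: y/h/Mid/x, y/h/Mid/w, y/h/Lo/x, y/h/Lo/w, y/f/Mid/x, y/f/Mid/w, y/f/Lo/x, y/f/Lo/w, z/h/Mid/x, z/h/Mid/w, z/h/Lo/x, z/h/Lo/w, z/f/Mid/x, z/f/Mid/w, z/f/Lo/x, z/f/Lo/w. Columns: W/Stay, W/In, W/Out, U/Stay, U/In, U/Out.
{y/h/Mid/x, y/h/Mid/w} → row (7,1) (8,3) (8,7) (4,6) (4,6) (4,6)
{y/h/Lo/x, y/h/Lo/w} → row (7,1) (8,3) (3,8) (4,6) (4,6) (4,6)
{y/f/Mid/x} → row (2,0) (8,3) (8,7) (4,6) (4,6) (4,6)
{y/f/Mid/w} → row (6,5) (8,3) (8,7) (4,6) (4,6) (4,6)
{y/f/Lo/x} → row (2,0) (8,3) (3,8) (4,6) (4,6) (4,6)
{y/f/Lo/w} → row (6,5) (8,3) (3,8) (4,6) (4,6) (4,6)
{z/h/Mid/x, z/h/Mid/w, z/h/Lo/x, z/h/Lo/w, z/f/Mid/x, z/f/Mid/w, z/f/Lo/x, z/f/Lo/w} → row (4,7) (4,7) (4,7) (4,6) (4,6) (4,6)
That's 7 distinct rows out of 16 strategies.

7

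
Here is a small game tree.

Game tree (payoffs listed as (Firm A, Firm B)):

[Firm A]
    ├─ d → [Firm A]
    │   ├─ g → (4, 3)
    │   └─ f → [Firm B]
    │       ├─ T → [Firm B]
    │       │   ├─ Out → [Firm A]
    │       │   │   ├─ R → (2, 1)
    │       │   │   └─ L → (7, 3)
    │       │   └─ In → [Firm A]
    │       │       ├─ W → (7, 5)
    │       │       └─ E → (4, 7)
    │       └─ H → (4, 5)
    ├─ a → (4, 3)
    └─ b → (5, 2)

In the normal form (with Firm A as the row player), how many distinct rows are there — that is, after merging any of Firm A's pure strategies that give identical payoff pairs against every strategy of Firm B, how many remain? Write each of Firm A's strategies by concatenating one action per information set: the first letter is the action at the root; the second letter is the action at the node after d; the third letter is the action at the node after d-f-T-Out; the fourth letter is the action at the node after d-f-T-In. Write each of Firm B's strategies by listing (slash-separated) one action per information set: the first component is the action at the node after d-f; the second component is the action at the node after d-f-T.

Firm A has 24 pure strategies: dgRW, dgRE, dgLW, dgLE, dfRW, dfRE, dfLW, dfLE, agRW, agRE, agLW, agLE, afRW, afRE, afLW, afLE, bgRW, bgRE, bgLW, bgLE, bfRW, bfRE, bfLW, bfLE. Columns: T/Out, T/In, H/Out, H/In.
{dgRW, dgRE, dgLW, dgLE, agRW, agRE, agLW, agLE, afRW, afRE, afLW, afLE} → row (4,3) (4,3) (4,3) (4,3)
{dfRW} → row (2,1) (7,5) (4,5) (4,5)
{dfRE} → row (2,1) (4,7) (4,5) (4,5)
{dfLW} → row (7,3) (7,5) (4,5) (4,5)
{dfLE} → row (7,3) (4,7) (4,5) (4,5)
{bgRW, bgRE, bgLW, bgLE, bfRW, bfRE, bfLW, bfLE} → row (5,2) (5,2) (5,2) (5,2)
That's 6 distinct rows out of 24 strategies.

6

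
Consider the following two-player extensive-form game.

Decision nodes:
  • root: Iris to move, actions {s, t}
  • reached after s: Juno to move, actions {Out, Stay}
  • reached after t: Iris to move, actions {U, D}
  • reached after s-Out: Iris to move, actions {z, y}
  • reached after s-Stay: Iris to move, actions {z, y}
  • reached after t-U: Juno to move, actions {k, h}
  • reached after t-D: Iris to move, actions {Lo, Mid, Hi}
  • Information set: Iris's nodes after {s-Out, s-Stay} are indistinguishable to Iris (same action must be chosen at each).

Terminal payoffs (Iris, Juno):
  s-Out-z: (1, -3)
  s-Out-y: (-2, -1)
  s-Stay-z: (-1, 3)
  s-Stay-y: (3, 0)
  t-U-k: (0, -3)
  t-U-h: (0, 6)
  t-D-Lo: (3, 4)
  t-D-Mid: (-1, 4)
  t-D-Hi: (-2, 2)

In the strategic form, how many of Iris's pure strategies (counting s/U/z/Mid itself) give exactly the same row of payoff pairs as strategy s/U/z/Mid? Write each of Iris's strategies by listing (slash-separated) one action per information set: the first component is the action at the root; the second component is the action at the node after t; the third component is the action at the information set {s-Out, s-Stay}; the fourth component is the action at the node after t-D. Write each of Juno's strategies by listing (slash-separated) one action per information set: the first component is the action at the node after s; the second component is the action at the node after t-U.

Row for s/U/z/Mid (columns Out/k, Out/h, Stay/k, Stay/h): (1,-3) (1,-3) (-1,3) (-1,3).
Under s/U/z/Mid, Iris's choice at the node after t and at the node after t-D can never be reached regardless of what Juno does, so varying those choices leaves every outcome unchanged.
Holding the reachable choices fixed and varying the unreachable ones freely already gives 2 × 3 = 6 equivalent strategies.
No other strategy reproduces this row, so those 6 are the full class: s/U/z/Lo, s/U/z/Mid, s/U/z/Hi, s/D/z/Lo, s/D/z/Mid, s/D/z/Hi.

6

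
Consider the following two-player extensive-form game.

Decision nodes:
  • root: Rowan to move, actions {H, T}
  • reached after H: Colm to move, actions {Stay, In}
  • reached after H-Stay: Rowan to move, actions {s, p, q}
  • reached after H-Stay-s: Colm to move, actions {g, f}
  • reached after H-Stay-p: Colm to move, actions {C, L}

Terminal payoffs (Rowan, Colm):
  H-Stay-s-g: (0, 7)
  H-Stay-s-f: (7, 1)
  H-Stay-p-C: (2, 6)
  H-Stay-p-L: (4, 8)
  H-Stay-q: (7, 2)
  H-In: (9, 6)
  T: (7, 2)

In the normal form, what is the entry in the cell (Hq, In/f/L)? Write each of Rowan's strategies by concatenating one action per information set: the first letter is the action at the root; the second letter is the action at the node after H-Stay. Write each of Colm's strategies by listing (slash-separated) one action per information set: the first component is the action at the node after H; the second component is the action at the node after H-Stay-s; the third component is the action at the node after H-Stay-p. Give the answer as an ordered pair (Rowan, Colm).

(9, 6)

Trace the play path from the root:
  Rowan plays H
  Colm plays In at [H]
→ terminal payoff (9, 6).
(Rowan's choice at the node after H-Stay is never reached on this path, so it doesn't affect the outcome.)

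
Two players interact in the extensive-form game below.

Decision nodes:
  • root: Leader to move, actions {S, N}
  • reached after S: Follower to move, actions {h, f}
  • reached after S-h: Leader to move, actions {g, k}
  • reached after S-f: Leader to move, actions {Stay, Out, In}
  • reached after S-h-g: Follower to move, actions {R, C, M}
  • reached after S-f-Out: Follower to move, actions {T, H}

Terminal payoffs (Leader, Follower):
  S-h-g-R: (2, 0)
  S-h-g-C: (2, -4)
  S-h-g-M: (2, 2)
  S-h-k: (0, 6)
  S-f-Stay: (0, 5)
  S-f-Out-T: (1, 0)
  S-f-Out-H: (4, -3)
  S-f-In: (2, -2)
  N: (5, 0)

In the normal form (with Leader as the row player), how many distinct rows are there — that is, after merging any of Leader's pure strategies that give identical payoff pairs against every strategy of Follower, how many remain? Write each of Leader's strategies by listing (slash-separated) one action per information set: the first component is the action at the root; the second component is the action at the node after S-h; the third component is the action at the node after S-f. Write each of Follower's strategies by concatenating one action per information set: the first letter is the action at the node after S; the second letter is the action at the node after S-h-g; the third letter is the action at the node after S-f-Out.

Leader has 12 pure strategies: S/g/Stay, S/g/Out, S/g/In, S/k/Stay, S/k/Out, S/k/In, N/g/Stay, N/g/Out, N/g/In, N/k/Stay, N/k/Out, N/k/In. Columns: hRT, hRH, hCT, hCH, hMT, hMH, fRT, fRH, fCT, fCH, fMT, fMH.
{S/g/Stay} → row (2,0) (2,0) (2,-4) (2,-4) (2,2) (2,2) (0,5) (0,5) (0,5) (0,5) (0,5) (0,5)
{S/g/Out} → row (2,0) (2,0) (2,-4) (2,-4) (2,2) (2,2) (1,0) (4,-3) (1,0) (4,-3) (1,0) (4,-3)
{S/g/In} → row (2,0) (2,0) (2,-4) (2,-4) (2,2) (2,2) (2,-2) (2,-2) (2,-2) (2,-2) (2,-2) (2,-2)
{S/k/Stay} → row (0,6) (0,6) (0,6) (0,6) (0,6) (0,6) (0,5) (0,5) (0,5) (0,5) (0,5) (0,5)
{S/k/Out} → row (0,6) (0,6) (0,6) (0,6) (0,6) (0,6) (1,0) (4,-3) (1,0) (4,-3) (1,0) (4,-3)
{S/k/In} → row (0,6) (0,6) (0,6) (0,6) (0,6) (0,6) (2,-2) (2,-2) (2,-2) (2,-2) (2,-2) (2,-2)
{N/g/Stay, N/g/Out, N/g/In, N/k/Stay, N/k/Out, N/k/In} → row (5,0) (5,0) (5,0) (5,0) (5,0) (5,0) (5,0) (5,0) (5,0) (5,0) (5,0) (5,0)
That's 7 distinct rows out of 12 strategies.

7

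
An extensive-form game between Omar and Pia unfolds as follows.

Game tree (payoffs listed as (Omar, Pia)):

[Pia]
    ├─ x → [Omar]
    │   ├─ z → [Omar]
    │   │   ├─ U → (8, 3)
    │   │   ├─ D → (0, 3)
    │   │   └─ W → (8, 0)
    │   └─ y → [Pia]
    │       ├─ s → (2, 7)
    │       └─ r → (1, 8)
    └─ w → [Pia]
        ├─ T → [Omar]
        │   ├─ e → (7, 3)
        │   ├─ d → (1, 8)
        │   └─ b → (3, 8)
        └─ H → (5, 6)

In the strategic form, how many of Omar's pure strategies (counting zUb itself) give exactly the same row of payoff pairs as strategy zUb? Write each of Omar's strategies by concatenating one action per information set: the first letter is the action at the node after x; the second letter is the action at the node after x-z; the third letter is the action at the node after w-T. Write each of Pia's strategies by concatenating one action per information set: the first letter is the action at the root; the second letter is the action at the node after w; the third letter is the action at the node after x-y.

1

Row for zUb (columns xTs, xTr, xHs, xHr, wTs, wTr, wHs, wHr): (8,3) (8,3) (8,3) (8,3) (3,8) (3,8) (5,6) (5,6).
Every one of Omar's information sets is on the play path for some reply by Pia when Omar follows zUb.
Changing the action at any of them therefore changes at least one column, so only zUb itself gives this row.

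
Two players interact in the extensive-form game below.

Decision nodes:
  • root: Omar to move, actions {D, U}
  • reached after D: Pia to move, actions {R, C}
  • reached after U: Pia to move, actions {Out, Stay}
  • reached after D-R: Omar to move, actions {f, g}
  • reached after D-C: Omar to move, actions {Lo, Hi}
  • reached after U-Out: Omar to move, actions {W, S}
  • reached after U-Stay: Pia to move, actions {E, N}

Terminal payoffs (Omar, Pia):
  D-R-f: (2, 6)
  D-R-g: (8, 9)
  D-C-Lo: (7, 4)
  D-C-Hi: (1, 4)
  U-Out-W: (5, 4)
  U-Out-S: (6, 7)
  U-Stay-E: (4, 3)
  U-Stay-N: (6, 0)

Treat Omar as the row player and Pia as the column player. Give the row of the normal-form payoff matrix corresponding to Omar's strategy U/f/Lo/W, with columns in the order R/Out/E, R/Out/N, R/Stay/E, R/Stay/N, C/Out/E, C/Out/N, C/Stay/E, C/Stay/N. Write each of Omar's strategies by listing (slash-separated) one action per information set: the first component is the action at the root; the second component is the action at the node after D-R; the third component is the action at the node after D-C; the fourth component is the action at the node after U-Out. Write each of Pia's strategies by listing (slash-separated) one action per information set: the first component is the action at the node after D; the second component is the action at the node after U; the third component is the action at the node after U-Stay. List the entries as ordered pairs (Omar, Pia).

vs R/Out/E: Omar plays U → Pia plays Out at [U] → Omar plays W at [U-Out] → (5, 4)
vs R/Out/N: Omar plays U → Pia plays Out at [U] → Omar plays W at [U-Out] → (5, 4)
vs R/Stay/E: Omar plays U → Pia plays Stay at [U] → Pia plays E at [U-Stay] → (4, 3)
vs R/Stay/N: Omar plays U → Pia plays Stay at [U] → Pia plays N at [U-Stay] → (6, 0)
vs C/Out/E: Omar plays U → Pia plays Out at [U] → Omar plays W at [U-Out] → (5, 4)
vs C/Out/N: Omar plays U → Pia plays Out at [U] → Omar plays W at [U-Out] → (5, 4)
vs C/Stay/E: Omar plays U → Pia plays Stay at [U] → Pia plays E at [U-Stay] → (4, 3)
vs C/Stay/N: Omar plays U → Pia plays Stay at [U] → Pia plays N at [U-Stay] → (6, 0)

(5,4) (5,4) (4,3) (6,0) (5,4) (5,4) (4,3) (6,0)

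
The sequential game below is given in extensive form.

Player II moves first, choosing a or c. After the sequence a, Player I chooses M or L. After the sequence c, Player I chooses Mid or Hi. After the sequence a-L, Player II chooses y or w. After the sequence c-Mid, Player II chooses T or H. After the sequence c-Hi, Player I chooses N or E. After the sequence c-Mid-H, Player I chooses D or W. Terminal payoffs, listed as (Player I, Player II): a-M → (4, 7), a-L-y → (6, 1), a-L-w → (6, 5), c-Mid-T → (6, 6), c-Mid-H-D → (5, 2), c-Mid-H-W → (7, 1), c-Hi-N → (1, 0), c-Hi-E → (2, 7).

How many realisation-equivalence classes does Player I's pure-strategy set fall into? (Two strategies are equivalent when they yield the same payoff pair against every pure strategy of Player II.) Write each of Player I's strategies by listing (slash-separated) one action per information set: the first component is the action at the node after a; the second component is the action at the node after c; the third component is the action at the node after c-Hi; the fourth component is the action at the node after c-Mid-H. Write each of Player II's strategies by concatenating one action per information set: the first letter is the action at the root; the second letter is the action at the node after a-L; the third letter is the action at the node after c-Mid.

8

Player I has 16 pure strategies: M/Mid/N/D, M/Mid/N/W, M/Mid/E/D, M/Mid/E/W, M/Hi/N/D, M/Hi/N/W, M/Hi/E/D, M/Hi/E/W, L/Mid/N/D, L/Mid/N/W, L/Mid/E/D, L/Mid/E/W, L/Hi/N/D, L/Hi/N/W, L/Hi/E/D, L/Hi/E/W. Columns: ayT, ayH, awT, awH, cyT, cyH, cwT, cwH.
{M/Mid/N/D, M/Mid/E/D} → row (4,7) (4,7) (4,7) (4,7) (6,6) (5,2) (6,6) (5,2)
{M/Mid/N/W, M/Mid/E/W} → row (4,7) (4,7) (4,7) (4,7) (6,6) (7,1) (6,6) (7,1)
{M/Hi/N/D, M/Hi/N/W} → row (4,7) (4,7) (4,7) (4,7) (1,0) (1,0) (1,0) (1,0)
{M/Hi/E/D, M/Hi/E/W} → row (4,7) (4,7) (4,7) (4,7) (2,7) (2,7) (2,7) (2,7)
{L/Mid/N/D, L/Mid/E/D} → row (6,1) (6,1) (6,5) (6,5) (6,6) (5,2) (6,6) (5,2)
{L/Mid/N/W, L/Mid/E/W} → row (6,1) (6,1) (6,5) (6,5) (6,6) (7,1) (6,6) (7,1)
{L/Hi/N/D, L/Hi/N/W} → row (6,1) (6,1) (6,5) (6,5) (1,0) (1,0) (1,0) (1,0)
{L/Hi/E/D, L/Hi/E/W} → row (6,1) (6,1) (6,5) (6,5) (2,7) (2,7) (2,7) (2,7)
That's 8 distinct rows out of 16 strategies.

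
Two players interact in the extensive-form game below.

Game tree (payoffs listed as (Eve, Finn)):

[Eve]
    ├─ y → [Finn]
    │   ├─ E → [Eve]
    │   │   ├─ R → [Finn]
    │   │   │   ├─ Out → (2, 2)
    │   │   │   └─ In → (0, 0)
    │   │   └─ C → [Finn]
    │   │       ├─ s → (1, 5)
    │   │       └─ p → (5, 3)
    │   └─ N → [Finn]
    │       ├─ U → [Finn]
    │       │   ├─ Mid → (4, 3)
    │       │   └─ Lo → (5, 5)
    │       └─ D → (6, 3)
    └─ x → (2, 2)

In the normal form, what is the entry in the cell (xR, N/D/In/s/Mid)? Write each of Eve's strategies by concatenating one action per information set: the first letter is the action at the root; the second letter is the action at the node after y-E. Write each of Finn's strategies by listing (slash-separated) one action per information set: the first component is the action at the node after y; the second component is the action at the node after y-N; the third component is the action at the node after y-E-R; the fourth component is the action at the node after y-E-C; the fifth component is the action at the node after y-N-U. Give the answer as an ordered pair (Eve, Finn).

(2, 2)

Trace the play path from the root:
  Eve plays x
→ terminal payoff (2, 2).
(Eve's choice at the node after y-E is never reached on this path, so it doesn't affect the outcome.)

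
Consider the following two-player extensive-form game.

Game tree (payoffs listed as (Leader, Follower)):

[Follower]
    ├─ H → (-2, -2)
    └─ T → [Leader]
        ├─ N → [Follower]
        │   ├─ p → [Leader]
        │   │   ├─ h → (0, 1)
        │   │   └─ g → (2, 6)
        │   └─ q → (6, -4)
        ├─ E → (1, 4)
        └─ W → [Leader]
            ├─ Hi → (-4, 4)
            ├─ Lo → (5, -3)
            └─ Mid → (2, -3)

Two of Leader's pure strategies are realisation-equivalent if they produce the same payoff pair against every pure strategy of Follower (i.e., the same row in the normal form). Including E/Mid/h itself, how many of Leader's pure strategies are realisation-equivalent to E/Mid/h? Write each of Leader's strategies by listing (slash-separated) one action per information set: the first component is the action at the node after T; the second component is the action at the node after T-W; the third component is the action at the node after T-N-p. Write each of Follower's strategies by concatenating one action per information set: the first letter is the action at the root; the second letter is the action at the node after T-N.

6

Row for E/Mid/h (columns Hp, Hq, Tp, Tq): (-2,-2) (-2,-2) (1,4) (1,4).
Under E/Mid/h, Leader's choice at the node after T-W and at the node after T-N-p can never be reached regardless of what Follower does, so varying those choices leaves every outcome unchanged.
Holding the reachable choices fixed and varying the unreachable ones freely already gives 3 × 2 = 6 equivalent strategies.
No other strategy reproduces this row, so those 6 are the full class: E/Hi/h, E/Hi/g, E/Lo/h, E/Lo/g, E/Mid/h, E/Mid/g.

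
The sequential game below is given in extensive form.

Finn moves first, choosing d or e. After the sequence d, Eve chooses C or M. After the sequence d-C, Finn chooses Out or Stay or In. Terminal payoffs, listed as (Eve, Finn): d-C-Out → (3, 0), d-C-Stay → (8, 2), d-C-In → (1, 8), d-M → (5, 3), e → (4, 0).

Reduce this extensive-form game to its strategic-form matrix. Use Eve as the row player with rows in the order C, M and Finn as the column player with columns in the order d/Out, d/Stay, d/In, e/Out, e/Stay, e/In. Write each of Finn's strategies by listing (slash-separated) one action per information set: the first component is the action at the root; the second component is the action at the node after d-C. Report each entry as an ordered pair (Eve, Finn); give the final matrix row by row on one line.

C: (3,0) (8,2) (1,8) (4,0) (4,0) (4,0) | M: (5,3) (5,3) (5,3) (4,0) (4,0) (4,0)

        d/Out   d/Stay     d/In    e/Out   e/Stay     e/In
   C    (3,0)    (8,2)    (1,8)    (4,0)    (4,0)    (4,0)
   M    (5,3)    (5,3)    (5,3)    (4,0)    (4,0)    (4,0)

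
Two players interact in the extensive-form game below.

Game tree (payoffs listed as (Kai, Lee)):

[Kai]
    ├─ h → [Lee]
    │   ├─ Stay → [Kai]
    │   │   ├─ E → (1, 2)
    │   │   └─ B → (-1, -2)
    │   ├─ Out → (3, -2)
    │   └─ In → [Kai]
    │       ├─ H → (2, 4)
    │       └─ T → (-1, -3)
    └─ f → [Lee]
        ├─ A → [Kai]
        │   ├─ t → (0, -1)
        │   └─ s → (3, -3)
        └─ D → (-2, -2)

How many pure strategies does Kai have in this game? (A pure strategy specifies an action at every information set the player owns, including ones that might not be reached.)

Kai owns the root with actions {h, f} — two choices.
Kai owns the node after h-Stay with actions {E, B} — two choices.
Kai owns the node after h-In with actions {H, T} — two choices.
Kai owns the node after f-A with actions {t, s} — two choices.
A pure strategy fixes one action at each information set independently, so the count is the product 2 × 2 × 2 × 2 = 16.

16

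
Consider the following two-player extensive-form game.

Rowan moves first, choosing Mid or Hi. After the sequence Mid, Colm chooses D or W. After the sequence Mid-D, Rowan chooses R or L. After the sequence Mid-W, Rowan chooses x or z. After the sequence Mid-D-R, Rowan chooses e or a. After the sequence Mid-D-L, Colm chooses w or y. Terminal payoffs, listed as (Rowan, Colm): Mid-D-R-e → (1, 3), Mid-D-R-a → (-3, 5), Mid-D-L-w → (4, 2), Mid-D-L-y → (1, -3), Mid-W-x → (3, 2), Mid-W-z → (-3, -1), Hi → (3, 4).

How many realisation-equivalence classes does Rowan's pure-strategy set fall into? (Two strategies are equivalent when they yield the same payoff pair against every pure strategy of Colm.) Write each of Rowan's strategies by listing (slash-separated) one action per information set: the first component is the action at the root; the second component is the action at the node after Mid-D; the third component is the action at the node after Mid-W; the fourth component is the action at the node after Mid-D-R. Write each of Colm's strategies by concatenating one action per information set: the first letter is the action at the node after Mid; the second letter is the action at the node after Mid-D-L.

Rowan has 16 pure strategies: Mid/R/x/e, Mid/R/x/a, Mid/R/z/e, Mid/R/z/a, Mid/L/x/e, Mid/L/x/a, Mid/L/z/e, Mid/L/z/a, Hi/R/x/e, Hi/R/x/a, Hi/R/z/e, Hi/R/z/a, Hi/L/x/e, Hi/L/x/a, Hi/L/z/e, Hi/L/z/a. Columns: Dw, Dy, Ww, Wy.
{Mid/R/x/e} → row (1,3) (1,3) (3,2) (3,2)
{Mid/R/x/a} → row (-3,5) (-3,5) (3,2) (3,2)
{Mid/R/z/e} → row (1,3) (1,3) (-3,-1) (-3,-1)
{Mid/R/z/a} → row (-3,5) (-3,5) (-3,-1) (-3,-1)
{Mid/L/x/e, Mid/L/x/a} → row (4,2) (1,-3) (3,2) (3,2)
{Mid/L/z/e, Mid/L/z/a} → row (4,2) (1,-3) (-3,-1) (-3,-1)
{Hi/R/x/e, Hi/R/x/a, Hi/R/z/e, Hi/R/z/a, Hi/L/x/e, Hi/L/x/a, Hi/L/z/e, Hi/L/z/a} → row (3,4) (3,4) (3,4) (3,4)
That's 7 distinct rows out of 16 strategies.

7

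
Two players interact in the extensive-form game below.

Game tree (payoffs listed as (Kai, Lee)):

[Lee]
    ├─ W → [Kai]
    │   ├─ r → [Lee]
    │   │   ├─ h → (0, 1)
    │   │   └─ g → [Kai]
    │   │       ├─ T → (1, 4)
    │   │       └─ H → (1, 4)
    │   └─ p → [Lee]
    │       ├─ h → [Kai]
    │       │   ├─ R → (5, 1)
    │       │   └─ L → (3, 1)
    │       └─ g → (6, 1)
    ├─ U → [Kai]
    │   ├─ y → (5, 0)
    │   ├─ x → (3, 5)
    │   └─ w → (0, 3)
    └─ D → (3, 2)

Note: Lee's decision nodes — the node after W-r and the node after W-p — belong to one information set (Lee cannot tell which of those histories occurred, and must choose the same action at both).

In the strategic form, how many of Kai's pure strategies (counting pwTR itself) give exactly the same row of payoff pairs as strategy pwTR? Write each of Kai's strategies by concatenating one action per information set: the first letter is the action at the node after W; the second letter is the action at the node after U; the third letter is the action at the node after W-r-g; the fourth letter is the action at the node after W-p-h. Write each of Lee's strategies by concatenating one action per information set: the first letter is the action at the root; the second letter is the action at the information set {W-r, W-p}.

Row for pwTR (columns Wh, Wg, Uh, Ug, Dh, Dg): (5,1) (6,1) (0,3) (0,3) (3,2) (3,2).
Under pwTR, Kai's choice at the node after W-r-g can never be reached regardless of what Lee does, so varying those choices leaves every outcome unchanged.
Holding the reachable choices fixed and varying the unreachable one freely already gives 2 equivalent strategies.
No other strategy reproduces this row, so those 2 are the full class: pwTR, pwHR.

2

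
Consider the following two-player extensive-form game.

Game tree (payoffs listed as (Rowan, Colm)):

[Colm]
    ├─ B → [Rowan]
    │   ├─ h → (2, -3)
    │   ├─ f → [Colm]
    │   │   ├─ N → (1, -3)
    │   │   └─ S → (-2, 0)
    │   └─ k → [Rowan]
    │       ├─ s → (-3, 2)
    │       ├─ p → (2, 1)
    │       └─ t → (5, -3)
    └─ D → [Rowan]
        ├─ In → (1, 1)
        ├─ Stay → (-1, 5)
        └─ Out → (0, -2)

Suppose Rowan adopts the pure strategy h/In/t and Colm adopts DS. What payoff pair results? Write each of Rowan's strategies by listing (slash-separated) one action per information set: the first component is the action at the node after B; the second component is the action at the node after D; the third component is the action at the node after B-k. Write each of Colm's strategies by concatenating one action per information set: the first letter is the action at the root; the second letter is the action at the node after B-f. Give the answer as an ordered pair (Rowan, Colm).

Trace the play path from the root:
  Colm plays D
  Rowan plays In at [D]
→ terminal payoff (1, 1).
(Rowan's choice at the node after B is never reached on this path, so it doesn't affect the outcome.)

(1, 1)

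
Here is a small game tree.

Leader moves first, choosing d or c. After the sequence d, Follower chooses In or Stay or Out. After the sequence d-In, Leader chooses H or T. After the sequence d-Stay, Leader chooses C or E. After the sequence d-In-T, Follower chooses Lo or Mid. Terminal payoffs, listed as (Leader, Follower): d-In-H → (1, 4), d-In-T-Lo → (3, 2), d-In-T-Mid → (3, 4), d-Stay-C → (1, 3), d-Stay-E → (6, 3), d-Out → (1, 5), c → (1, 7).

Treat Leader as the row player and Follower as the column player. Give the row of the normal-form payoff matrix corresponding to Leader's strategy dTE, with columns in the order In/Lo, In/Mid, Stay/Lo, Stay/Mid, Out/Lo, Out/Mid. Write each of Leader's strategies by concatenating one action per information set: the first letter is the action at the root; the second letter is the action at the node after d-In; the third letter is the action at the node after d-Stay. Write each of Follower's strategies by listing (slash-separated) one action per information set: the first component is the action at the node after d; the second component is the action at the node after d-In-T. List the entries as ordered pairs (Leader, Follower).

vs In/Lo: Leader plays d → Follower plays In at [d] → Leader plays T at [d-In] → Follower plays Lo at [d-In-T] → (3, 2)
vs In/Mid: Leader plays d → Follower plays In at [d] → Leader plays T at [d-In] → Follower plays Mid at [d-In-T] → (3, 4)
vs Stay/Lo: Leader plays d → Follower plays Stay at [d] → Leader plays E at [d-Stay] → (6, 3)
vs Stay/Mid: Leader plays d → Follower plays Stay at [d] → Leader plays E at [d-Stay] → (6, 3)
vs Out/Lo: Leader plays d → Follower plays Out at [d] → (1, 5)
vs Out/Mid: Leader plays d → Follower plays Out at [d] → (1, 5)

(3,2) (3,4) (6,3) (6,3) (1,5) (1,5)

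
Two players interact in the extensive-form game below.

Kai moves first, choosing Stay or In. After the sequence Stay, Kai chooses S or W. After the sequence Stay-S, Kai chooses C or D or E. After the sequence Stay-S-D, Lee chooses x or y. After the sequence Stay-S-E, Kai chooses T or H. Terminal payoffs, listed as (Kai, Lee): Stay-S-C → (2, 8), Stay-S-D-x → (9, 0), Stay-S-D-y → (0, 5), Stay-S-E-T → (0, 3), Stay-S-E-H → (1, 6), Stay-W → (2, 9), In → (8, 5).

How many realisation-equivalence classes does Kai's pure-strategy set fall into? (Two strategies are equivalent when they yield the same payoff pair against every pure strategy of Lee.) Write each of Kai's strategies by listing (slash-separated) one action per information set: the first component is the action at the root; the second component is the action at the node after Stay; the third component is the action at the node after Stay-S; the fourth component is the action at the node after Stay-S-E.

Kai has 24 pure strategies: Stay/S/C/T, Stay/S/C/H, Stay/S/D/T, Stay/S/D/H, Stay/S/E/T, Stay/S/E/H, Stay/W/C/T, Stay/W/C/H, Stay/W/D/T, Stay/W/D/H, Stay/W/E/T, Stay/W/E/H, In/S/C/T, In/S/C/H, In/S/D/T, In/S/D/H, In/S/E/T, In/S/E/H, In/W/C/T, In/W/C/H, In/W/D/T, In/W/D/H, In/W/E/T, In/W/E/H. Columns: x, y.
{Stay/S/C/T, Stay/S/C/H} → row (2,8) (2,8)
{Stay/S/D/T, Stay/S/D/H} → row (9,0) (0,5)
{Stay/S/E/T} → row (0,3) (0,3)
{Stay/S/E/H} → row (1,6) (1,6)
{Stay/W/C/T, Stay/W/C/H, Stay/W/D/T, Stay/W/D/H, Stay/W/E/T, Stay/W/E/H} → row (2,9) (2,9)
{In/S/C/T, In/S/C/H, In/S/D/T, In/S/D/H, In/S/E/T, In/S/E/H, In/W/C/T, In/W/C/H, In/W/D/T, In/W/D/H, In/W/E/T, In/W/E/H} → row (8,5) (8,5)
That's 6 distinct rows out of 24 strategies.

6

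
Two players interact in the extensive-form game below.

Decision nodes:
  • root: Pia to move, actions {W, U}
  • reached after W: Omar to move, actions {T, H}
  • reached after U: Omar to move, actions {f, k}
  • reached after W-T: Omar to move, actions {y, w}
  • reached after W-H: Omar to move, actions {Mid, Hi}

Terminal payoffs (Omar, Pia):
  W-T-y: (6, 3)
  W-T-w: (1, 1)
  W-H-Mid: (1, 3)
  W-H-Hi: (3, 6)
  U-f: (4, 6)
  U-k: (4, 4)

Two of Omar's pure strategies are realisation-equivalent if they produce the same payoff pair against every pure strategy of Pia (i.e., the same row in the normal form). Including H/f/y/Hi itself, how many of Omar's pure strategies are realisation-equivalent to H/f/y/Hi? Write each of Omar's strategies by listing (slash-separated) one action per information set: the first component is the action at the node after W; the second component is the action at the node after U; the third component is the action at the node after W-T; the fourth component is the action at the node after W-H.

Row for H/f/y/Hi (columns W, U): (3,6) (4,6).
Under H/f/y/Hi, Omar's choice at the node after W-T can never be reached regardless of what Pia does, so varying those choices leaves every outcome unchanged.
Holding the reachable choices fixed and varying the unreachable one freely already gives 2 equivalent strategies.
No other strategy reproduces this row, so those 2 are the full class: H/f/y/Hi, H/f/w/Hi.

2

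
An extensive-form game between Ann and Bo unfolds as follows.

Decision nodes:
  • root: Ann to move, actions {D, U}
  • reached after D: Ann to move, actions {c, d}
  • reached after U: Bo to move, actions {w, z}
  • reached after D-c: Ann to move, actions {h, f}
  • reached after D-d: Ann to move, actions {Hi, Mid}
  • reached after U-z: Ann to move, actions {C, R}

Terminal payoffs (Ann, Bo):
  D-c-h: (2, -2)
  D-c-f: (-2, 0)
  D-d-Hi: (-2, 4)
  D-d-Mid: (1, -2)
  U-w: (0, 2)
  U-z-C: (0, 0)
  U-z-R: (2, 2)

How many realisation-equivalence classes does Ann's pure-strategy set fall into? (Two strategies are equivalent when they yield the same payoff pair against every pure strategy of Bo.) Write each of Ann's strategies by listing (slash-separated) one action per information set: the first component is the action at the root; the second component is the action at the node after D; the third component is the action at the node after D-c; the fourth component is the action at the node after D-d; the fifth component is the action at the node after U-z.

Ann has 32 pure strategies: D/c/h/Hi/C, D/c/h/Hi/R, D/c/h/Mid/C, D/c/h/Mid/R, D/c/f/Hi/C, D/c/f/Hi/R, D/c/f/Mid/C, D/c/f/Mid/R, D/d/h/Hi/C, D/d/h/Hi/R, D/d/h/Mid/C, D/d/h/Mid/R, D/d/f/Hi/C, D/d/f/Hi/R, D/d/f/Mid/C, D/d/f/Mid/R, U/c/h/Hi/C, U/c/h/Hi/R, U/c/h/Mid/C, U/c/h/Mid/R, U/c/f/Hi/C, U/c/f/Hi/R, U/c/f/Mid/C, U/c/f/Mid/R, U/d/h/Hi/C, U/d/h/Hi/R, U/d/h/Mid/C, U/d/h/Mid/R, U/d/f/Hi/C, U/d/f/Hi/R, U/d/f/Mid/C, U/d/f/Mid/R. Columns: w, z.
{D/c/h/Hi/C, D/c/h/Hi/R, D/c/h/Mid/C, D/c/h/Mid/R} → row (2,-2) (2,-2)
{D/c/f/Hi/C, D/c/f/Hi/R, D/c/f/Mid/C, D/c/f/Mid/R} → row (-2,0) (-2,0)
{D/d/h/Hi/C, D/d/h/Hi/R, D/d/f/Hi/C, D/d/f/Hi/R} → row (-2,4) (-2,4)
{D/d/h/Mid/C, D/d/h/Mid/R, D/d/f/Mid/C, D/d/f/Mid/R} → row (1,-2) (1,-2)
{U/c/h/Hi/C, U/c/h/Mid/C, U/c/f/Hi/C, U/c/f/Mid/C, U/d/h/Hi/C, U/d/h/Mid/C, U/d/f/Hi/C, U/d/f/Mid/C} → row (0,2) (0,0)
{U/c/h/Hi/R, U/c/h/Mid/R, U/c/f/Hi/R, U/c/f/Mid/R, U/d/h/Hi/R, U/d/h/Mid/R, U/d/f/Hi/R, U/d/f/Mid/R} → row (0,2) (2,2)
That's 6 distinct rows out of 32 strategies.

6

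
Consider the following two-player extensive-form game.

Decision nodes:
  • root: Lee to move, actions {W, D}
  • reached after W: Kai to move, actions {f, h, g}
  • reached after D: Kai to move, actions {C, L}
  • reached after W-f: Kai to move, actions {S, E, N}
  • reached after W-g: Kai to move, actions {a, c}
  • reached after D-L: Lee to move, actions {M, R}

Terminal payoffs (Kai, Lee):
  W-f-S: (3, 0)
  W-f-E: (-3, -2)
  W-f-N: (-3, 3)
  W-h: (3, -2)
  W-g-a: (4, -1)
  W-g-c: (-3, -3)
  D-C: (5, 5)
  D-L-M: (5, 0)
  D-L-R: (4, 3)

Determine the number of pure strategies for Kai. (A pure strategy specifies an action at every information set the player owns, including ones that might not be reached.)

36

Kai owns the node after W with actions {f, h, g} — three choices.
Kai owns the node after D with actions {C, L} — two choices.
Kai owns the node after W-f with actions {S, E, N} — three choices.
Kai owns the node after W-g with actions {a, c} — two choices.
A pure strategy fixes one action at each information set independently, so the count is the product 3 × 2 × 3 × 2 = 36.
(For reference, Lee has 4 pure strategies, giving a 36×4 normal-form matrix.)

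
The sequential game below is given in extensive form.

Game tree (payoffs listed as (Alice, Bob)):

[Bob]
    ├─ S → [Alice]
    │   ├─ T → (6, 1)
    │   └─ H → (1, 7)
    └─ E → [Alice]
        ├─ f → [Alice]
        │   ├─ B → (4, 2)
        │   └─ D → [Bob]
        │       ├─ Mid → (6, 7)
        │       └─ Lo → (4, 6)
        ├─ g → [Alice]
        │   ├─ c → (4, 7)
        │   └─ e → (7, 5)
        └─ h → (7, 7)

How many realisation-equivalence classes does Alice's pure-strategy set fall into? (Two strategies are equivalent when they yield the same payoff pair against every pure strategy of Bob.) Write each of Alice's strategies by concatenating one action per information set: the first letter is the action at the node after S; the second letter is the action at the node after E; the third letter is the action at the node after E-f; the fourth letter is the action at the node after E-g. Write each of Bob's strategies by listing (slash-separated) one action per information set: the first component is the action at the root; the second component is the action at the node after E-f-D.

10

Alice has 24 pure strategies: TfBc, TfBe, TfDc, TfDe, TgBc, TgBe, TgDc, TgDe, ThBc, ThBe, ThDc, ThDe, HfBc, HfBe, HfDc, HfDe, HgBc, HgBe, HgDc, HgDe, HhBc, HhBe, HhDc, HhDe. Columns: S/Mid, S/Lo, E/Mid, E/Lo.
{TfBc, TfBe} → row (6,1) (6,1) (4,2) (4,2)
{TfDc, TfDe} → row (6,1) (6,1) (6,7) (4,6)
{TgBc, TgDc} → row (6,1) (6,1) (4,7) (4,7)
{TgBe, TgDe} → row (6,1) (6,1) (7,5) (7,5)
{ThBc, ThBe, ThDc, ThDe} → row (6,1) (6,1) (7,7) (7,7)
{HfBc, HfBe} → row (1,7) (1,7) (4,2) (4,2)
{HfDc, HfDe} → row (1,7) (1,7) (6,7) (4,6)
{HgBc, HgDc} → row (1,7) (1,7) (4,7) (4,7)
{HgBe, HgDe} → row (1,7) (1,7) (7,5) (7,5)
{HhBc, HhBe, HhDc, HhDe} → row (1,7) (1,7) (7,7) (7,7)
That's 10 distinct rows out of 24 strategies.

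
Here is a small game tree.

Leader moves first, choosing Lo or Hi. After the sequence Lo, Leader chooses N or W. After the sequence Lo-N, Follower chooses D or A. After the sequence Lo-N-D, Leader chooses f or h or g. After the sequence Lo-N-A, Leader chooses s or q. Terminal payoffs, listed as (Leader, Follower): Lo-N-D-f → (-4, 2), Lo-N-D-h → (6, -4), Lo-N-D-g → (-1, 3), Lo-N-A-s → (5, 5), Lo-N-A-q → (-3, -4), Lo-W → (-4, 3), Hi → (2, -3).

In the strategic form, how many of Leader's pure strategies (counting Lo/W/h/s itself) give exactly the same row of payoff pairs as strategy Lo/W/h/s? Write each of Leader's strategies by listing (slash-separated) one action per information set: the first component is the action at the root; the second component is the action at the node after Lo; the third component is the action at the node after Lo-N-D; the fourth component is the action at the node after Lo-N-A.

Row for Lo/W/h/s (columns D, A): (-4,3) (-4,3).
Under Lo/W/h/s, Leader's choice at the node after Lo-N-D and at the node after Lo-N-A can never be reached regardless of what Follower does, so varying those choices leaves every outcome unchanged.
Holding the reachable choices fixed and varying the unreachable ones freely already gives 3 × 2 = 6 equivalent strategies.
No other strategy reproduces this row, so those 6 are the full class: Lo/W/f/s, Lo/W/f/q, Lo/W/h/s, Lo/W/h/q, Lo/W/g/s, Lo/W/g/q.

6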